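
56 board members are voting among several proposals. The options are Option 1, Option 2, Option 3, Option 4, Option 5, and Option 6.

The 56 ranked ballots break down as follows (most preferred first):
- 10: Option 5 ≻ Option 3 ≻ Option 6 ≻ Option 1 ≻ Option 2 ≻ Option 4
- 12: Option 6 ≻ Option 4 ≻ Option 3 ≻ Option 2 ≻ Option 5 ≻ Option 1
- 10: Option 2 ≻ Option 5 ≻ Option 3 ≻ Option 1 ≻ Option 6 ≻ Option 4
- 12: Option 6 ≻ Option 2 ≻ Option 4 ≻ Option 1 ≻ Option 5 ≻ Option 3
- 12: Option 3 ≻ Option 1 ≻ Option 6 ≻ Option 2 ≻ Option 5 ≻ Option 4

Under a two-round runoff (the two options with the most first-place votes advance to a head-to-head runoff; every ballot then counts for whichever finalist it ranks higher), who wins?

Round 1 first-place votes: Option 1 0, Option 2 10, Option 3 12, Option 4 0, Option 5 10, Option 6 24. Option 6 and Option 3 advance.
Runoff: Option 6 is ranked above Option 3 on 24 ballots, Option 3 above Option 6 on 32.

Option 3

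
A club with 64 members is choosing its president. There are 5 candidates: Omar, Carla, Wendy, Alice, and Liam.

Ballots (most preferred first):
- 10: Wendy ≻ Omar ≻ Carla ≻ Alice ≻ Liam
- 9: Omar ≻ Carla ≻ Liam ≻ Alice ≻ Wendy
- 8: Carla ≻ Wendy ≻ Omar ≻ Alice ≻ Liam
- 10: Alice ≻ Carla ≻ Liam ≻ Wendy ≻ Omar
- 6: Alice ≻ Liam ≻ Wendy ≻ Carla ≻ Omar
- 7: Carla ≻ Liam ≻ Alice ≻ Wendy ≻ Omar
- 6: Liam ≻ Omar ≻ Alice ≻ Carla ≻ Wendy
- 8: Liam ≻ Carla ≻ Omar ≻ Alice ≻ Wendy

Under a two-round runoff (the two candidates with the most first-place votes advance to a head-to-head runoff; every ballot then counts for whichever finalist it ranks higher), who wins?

Carla

Round 1 first-place votes: Omar 9, Carla 15, Wendy 10, Alice 16, Liam 14. Alice and Carla advance.
Runoff: Alice is ranked above Carla on 22 ballots, Carla above Alice on 42.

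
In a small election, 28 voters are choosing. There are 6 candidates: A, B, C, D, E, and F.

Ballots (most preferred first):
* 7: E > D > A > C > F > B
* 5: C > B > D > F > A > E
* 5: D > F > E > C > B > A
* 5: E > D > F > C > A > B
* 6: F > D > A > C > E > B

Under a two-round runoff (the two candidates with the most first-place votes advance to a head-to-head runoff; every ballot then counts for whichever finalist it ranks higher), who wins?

Round 1 first-place votes: A 0, B 0, C 5, D 5, E 12, F 6. E and F advance.
Runoff: E is ranked above F on 12 ballots, F above E on 16.

F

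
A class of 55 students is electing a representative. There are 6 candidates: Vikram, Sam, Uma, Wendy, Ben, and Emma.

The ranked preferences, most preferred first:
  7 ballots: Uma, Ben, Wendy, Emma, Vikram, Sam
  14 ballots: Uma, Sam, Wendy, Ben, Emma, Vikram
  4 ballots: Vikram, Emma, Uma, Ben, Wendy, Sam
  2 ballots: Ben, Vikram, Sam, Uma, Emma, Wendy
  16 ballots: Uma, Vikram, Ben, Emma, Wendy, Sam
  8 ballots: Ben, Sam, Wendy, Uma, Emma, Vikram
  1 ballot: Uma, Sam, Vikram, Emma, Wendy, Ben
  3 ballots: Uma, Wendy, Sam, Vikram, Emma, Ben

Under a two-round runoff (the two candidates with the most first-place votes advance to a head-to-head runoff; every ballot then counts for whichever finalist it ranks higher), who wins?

Uma

Round 1 first-place votes: Vikram 4, Sam 0, Uma 41, Wendy 0, Ben 10, Emma 0. Uma and Ben advance.
Runoff: Uma is ranked above Ben on 45 ballots, Ben above Uma on 10.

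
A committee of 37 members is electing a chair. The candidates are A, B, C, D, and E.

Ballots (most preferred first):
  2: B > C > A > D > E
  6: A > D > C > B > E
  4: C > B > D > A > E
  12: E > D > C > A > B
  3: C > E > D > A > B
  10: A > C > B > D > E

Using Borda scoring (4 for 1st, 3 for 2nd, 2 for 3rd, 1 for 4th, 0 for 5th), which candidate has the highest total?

A: 2×2 + 6×4 + 4×1 + 12×1 + 3×1 + 10×4 = 87
B: 2×4 + 6×1 + 4×3 + 12×0 + 3×0 + 10×2 = 46
C: 2×3 + 6×2 + 4×4 + 12×2 + 3×4 + 10×3 = 100
D: 2×1 + 6×3 + 4×2 + 12×3 + 3×2 + 10×1 = 80
E: 2×0 + 6×0 + 4×0 + 12×4 + 3×3 + 10×0 = 57

C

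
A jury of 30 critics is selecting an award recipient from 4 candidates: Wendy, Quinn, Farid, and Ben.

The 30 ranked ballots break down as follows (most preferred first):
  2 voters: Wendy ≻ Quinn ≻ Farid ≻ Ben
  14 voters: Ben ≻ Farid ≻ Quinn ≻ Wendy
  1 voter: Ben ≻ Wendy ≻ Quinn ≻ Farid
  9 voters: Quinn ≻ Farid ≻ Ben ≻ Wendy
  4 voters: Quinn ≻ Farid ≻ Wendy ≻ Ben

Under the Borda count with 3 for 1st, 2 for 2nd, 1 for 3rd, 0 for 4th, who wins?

Quinn

Wendy: 2×3 + 14×0 + 1×2 + 9×0 + 4×1 = 12
Quinn: 2×2 + 14×1 + 1×1 + 9×3 + 4×3 = 58
Farid: 2×1 + 14×2 + 1×0 + 9×2 + 4×2 = 56
Ben: 2×0 + 14×3 + 1×3 + 9×1 + 4×0 = 54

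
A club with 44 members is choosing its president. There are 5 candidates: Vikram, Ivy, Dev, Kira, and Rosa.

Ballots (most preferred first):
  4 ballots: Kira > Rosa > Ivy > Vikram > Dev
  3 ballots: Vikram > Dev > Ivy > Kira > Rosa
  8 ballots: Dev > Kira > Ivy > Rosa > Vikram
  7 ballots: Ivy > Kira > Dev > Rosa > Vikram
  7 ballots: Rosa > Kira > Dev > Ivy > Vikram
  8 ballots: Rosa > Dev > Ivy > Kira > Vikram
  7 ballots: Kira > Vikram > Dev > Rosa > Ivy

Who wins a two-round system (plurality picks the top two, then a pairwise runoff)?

Round 1 first-place votes: Vikram 3, Ivy 7, Dev 8, Kira 11, Rosa 15. Rosa and Kira advance.
Runoff: Rosa is ranked above Kira on 15 ballots, Kira above Rosa on 29.

Kira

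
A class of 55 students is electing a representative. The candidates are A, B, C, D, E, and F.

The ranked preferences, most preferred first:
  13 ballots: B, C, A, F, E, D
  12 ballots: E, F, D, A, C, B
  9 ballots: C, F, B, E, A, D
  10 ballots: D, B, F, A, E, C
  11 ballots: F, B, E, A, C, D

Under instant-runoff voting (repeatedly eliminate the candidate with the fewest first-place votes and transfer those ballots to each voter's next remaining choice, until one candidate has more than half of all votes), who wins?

F

Round 1: A 0, B 13, C 9, D 10, E 12, F 11. A eliminated.
Round 2: B 13, C 9, D 10, E 12, F 11. C eliminated.
Round 3: B 13, D 10, E 12, F 20. D eliminated.
Round 4: B 23, E 12, F 20. E eliminated.
Round 5: B 23, F 32. F has a majority (≥28).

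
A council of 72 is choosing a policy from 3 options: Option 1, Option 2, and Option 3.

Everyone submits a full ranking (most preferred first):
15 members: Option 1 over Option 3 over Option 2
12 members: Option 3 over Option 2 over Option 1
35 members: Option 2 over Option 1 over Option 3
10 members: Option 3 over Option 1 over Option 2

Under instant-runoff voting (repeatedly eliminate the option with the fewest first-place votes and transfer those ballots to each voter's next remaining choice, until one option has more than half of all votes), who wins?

Option 3

Round 1: Option 1 15, Option 2 35, Option 3 22. Option 1 eliminated.
Round 2: Option 2 35, Option 3 37. Option 3 has a majority (≥37).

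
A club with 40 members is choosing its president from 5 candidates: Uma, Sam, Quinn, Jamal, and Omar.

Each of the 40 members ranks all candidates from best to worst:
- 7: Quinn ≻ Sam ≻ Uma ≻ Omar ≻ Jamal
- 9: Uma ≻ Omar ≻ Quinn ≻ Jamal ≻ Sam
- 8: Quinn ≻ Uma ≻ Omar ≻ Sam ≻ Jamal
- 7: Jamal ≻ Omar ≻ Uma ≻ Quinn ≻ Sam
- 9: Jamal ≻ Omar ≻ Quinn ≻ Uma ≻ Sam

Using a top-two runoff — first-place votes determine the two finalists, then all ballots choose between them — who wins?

Round 1 first-place votes: Uma 9, Sam 0, Quinn 15, Jamal 16, Omar 0. Jamal and Quinn advance.
Runoff: Jamal is ranked above Quinn on 16 ballots, Quinn above Jamal on 24.

Quinn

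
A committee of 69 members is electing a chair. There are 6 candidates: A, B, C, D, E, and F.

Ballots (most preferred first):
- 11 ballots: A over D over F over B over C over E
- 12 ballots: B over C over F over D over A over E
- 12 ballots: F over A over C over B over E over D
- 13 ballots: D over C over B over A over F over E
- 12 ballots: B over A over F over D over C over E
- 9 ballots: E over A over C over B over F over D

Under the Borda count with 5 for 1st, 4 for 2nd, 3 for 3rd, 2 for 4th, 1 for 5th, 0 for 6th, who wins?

A: 11×5 + 12×1 + 12×4 + 13×2 + 12×4 + 9×4 = 225
B: 11×2 + 12×5 + 12×2 + 13×3 + 12×5 + 9×2 = 223
C: 11×1 + 12×4 + 12×3 + 13×4 + 12×1 + 9×3 = 186
D: 11×4 + 12×2 + 12×0 + 13×5 + 12×2 + 9×0 = 157
E: 11×0 + 12×0 + 12×1 + 13×0 + 12×0 + 9×5 = 57
F: 11×3 + 12×3 + 12×5 + 13×1 + 12×3 + 9×1 = 187

A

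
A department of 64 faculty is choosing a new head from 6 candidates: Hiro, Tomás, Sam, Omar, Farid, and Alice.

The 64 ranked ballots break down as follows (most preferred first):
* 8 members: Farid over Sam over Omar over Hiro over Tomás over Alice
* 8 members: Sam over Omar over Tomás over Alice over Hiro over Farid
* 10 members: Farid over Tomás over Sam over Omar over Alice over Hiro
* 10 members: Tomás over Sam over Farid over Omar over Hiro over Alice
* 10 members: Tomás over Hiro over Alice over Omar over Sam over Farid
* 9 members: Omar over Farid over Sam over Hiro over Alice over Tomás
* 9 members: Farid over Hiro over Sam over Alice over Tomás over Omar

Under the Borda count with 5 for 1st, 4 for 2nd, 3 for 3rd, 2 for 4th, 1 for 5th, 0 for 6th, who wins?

Hiro: 8×2 + 8×1 + 10×0 + 10×1 + 10×4 + 9×2 + 9×4 = 128
Tomás: 8×1 + 8×3 + 10×4 + 10×5 + 10×5 + 9×0 + 9×1 = 181
Sam: 8×4 + 8×5 + 10×3 + 10×4 + 10×1 + 9×3 + 9×3 = 206
Omar: 8×3 + 8×4 + 10×2 + 10×2 + 10×2 + 9×5 + 9×0 = 161
Farid: 8×5 + 8×0 + 10×5 + 10×3 + 10×0 + 9×4 + 9×5 = 201
Alice: 8×0 + 8×2 + 10×1 + 10×0 + 10×3 + 9×1 + 9×2 = 83

Sam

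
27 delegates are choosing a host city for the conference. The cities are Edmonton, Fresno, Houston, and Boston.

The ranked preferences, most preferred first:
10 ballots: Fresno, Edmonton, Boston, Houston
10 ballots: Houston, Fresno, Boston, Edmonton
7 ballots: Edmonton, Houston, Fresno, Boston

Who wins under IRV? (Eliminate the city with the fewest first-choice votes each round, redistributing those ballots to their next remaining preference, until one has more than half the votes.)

Houston

Round 1: Edmonton 7, Fresno 10, Houston 10, Boston 0. Boston eliminated.
Round 2: Edmonton 7, Fresno 10, Houston 10. Edmonton eliminated.
Round 3: Fresno 10, Houston 17. Houston has a majority (≥14).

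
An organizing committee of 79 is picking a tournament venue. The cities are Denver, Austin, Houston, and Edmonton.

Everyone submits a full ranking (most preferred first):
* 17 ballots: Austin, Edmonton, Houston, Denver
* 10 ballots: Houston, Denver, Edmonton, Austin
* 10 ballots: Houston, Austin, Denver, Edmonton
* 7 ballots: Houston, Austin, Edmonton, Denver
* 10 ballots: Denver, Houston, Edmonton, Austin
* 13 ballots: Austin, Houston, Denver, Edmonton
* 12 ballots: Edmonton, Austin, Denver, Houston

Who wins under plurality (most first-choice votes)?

Austin

First-place votes: Denver 10, Austin 30, Houston 27, Edmonton 12.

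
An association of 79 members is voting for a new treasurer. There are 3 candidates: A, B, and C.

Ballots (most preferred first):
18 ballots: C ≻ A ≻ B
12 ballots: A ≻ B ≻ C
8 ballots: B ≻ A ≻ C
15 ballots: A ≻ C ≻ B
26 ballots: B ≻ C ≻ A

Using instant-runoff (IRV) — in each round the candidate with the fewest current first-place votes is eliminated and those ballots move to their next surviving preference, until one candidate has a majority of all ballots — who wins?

Round 1: A 27, B 34, C 18. C eliminated.
Round 2: A 45, B 34. A has a majority (≥40).

A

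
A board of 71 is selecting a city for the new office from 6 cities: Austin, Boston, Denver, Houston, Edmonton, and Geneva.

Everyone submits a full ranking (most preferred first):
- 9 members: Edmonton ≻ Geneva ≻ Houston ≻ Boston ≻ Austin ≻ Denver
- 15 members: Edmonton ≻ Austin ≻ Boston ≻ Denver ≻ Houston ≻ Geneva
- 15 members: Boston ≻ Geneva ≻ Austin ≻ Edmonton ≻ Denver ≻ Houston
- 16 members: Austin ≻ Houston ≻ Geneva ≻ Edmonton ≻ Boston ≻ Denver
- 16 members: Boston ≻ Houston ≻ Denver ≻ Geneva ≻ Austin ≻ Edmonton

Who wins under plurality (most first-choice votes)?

First-place votes: Austin 16, Boston 31, Denver 0, Houston 0, Edmonton 24, Geneva 0.

Boston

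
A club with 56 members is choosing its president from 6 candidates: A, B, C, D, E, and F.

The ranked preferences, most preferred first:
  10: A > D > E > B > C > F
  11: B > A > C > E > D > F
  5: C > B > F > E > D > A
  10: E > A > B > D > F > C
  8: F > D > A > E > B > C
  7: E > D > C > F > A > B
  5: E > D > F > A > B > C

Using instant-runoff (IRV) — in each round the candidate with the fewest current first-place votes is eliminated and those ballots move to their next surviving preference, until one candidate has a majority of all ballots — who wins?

Round 1: A 10, B 11, C 5, D 0, E 22, F 8. D eliminated.
Round 2: A 10, B 11, C 5, E 22, F 8. C eliminated.
Round 3: A 10, B 16, E 22, F 8. F eliminated.
Round 4: A 18, B 16, E 22. B eliminated.
Round 5: A 29, E 27. A has a majority (≥29).

A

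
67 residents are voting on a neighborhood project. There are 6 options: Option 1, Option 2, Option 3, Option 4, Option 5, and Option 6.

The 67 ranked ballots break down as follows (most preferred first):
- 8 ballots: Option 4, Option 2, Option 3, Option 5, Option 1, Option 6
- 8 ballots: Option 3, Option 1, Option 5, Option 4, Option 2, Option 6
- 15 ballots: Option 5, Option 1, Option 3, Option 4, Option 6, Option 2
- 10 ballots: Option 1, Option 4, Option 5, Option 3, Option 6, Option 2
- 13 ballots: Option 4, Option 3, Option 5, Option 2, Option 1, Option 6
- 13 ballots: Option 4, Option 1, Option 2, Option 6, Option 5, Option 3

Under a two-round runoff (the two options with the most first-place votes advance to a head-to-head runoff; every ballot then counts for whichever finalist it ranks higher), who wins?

Round 1 first-place votes: Option 1 10, Option 2 0, Option 3 8, Option 4 34, Option 5 15, Option 6 0. Option 4 and Option 5 advance.
Runoff: Option 4 is ranked above Option 5 on 44 ballots, Option 5 above Option 4 on 23.

Option 4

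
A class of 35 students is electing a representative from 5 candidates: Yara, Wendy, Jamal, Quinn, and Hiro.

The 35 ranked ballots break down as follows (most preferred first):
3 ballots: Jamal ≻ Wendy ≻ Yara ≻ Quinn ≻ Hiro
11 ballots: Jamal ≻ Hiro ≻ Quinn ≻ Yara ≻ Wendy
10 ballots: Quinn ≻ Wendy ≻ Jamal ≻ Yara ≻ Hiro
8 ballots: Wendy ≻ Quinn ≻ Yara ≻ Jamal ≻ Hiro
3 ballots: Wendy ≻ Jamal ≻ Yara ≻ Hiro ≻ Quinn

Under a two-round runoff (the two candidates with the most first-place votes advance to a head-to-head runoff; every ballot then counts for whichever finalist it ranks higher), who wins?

Wendy

Round 1 first-place votes: Yara 0, Wendy 11, Jamal 14, Quinn 10, Hiro 0. Jamal and Wendy advance.
Runoff: Jamal is ranked above Wendy on 14 ballots, Wendy above Jamal on 21.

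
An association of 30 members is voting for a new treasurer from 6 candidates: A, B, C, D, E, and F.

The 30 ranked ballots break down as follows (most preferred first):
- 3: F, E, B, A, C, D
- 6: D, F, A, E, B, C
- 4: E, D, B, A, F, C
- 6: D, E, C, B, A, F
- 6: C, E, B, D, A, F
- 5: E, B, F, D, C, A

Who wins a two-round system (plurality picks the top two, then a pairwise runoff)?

E

Round 1 first-place votes: A 0, B 0, C 6, D 12, E 9, F 3. D and E advance.
Runoff: D is ranked above E on 12 ballots, E above D on 18.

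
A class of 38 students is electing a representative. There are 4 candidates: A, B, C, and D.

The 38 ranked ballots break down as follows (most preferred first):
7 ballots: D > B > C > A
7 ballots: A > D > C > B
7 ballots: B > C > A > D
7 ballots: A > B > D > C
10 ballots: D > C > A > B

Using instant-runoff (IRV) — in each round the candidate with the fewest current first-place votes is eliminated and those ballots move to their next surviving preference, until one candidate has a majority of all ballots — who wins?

Round 1: A 14, B 7, C 0, D 17. C eliminated.
Round 2: A 14, B 7, D 17. B eliminated.
Round 3: A 21, D 17. A has a majority (≥20).

A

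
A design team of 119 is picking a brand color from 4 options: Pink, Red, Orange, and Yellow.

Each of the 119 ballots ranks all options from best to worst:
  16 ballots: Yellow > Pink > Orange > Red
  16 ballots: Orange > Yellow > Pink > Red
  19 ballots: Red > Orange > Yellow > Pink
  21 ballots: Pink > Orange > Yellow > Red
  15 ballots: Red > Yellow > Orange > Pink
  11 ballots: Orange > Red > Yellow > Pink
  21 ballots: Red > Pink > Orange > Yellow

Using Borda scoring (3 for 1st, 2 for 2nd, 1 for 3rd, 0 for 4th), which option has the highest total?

Pink: 16×2 + 16×1 + 19×0 + 21×3 + 15×0 + 11×0 + 21×2 = 153
Red: 16×0 + 16×0 + 19×3 + 21×0 + 15×3 + 11×2 + 21×3 = 187
Orange: 16×1 + 16×3 + 19×2 + 21×2 + 15×1 + 11×3 + 21×1 = 213
Yellow: 16×3 + 16×2 + 19×1 + 21×1 + 15×2 + 11×1 + 21×0 = 161

Orange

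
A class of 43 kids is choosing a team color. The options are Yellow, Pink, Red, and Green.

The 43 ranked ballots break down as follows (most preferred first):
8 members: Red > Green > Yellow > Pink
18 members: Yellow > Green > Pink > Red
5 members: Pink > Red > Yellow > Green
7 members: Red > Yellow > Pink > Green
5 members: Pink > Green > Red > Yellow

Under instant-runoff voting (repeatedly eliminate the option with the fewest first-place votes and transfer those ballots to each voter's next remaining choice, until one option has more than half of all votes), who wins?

Red

Round 1: Yellow 18, Pink 10, Red 15, Green 0. Green eliminated.
Round 2: Yellow 18, Pink 10, Red 15. Pink eliminated.
Round 3: Yellow 18, Red 25. Red has a majority (≥22).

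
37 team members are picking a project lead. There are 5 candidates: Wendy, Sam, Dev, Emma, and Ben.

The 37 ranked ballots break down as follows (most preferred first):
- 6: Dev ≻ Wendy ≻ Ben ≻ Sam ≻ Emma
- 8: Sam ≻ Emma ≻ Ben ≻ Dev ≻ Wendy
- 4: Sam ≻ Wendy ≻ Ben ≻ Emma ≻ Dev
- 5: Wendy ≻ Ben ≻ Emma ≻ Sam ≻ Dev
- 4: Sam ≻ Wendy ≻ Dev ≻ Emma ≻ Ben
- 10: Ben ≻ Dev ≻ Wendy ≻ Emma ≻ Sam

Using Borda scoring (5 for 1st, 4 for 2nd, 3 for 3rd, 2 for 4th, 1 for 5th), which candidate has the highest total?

Wendy: 6×4 + 8×1 + 4×4 + 5×5 + 4×4 + 10×3 = 119
Sam: 6×2 + 8×5 + 4×5 + 5×2 + 4×5 + 10×1 = 112
Dev: 6×5 + 8×2 + 4×1 + 5×1 + 4×3 + 10×4 = 107
Emma: 6×1 + 8×4 + 4×2 + 5×3 + 4×2 + 10×2 = 89
Ben: 6×3 + 8×3 + 4×3 + 5×4 + 4×1 + 10×5 = 128

Ben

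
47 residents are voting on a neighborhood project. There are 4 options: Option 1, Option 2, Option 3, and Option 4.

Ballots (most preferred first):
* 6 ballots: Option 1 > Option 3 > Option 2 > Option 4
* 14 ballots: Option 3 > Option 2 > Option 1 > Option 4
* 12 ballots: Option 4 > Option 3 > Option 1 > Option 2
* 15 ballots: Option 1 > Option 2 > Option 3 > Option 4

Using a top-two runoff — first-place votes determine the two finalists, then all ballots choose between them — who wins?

Option 3

Round 1 first-place votes: Option 1 21, Option 2 0, Option 3 14, Option 4 12. Option 1 and Option 3 advance.
Runoff: Option 1 is ranked above Option 3 on 21 ballots, Option 3 above Option 1 on 26.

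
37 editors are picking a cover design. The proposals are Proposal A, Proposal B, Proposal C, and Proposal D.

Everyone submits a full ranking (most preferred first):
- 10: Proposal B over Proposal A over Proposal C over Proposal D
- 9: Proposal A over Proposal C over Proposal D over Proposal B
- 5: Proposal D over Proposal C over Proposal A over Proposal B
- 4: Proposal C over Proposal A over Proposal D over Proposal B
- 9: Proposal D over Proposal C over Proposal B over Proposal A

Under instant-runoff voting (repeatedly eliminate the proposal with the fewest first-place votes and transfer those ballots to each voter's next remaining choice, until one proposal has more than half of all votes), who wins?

Round 1: Proposal A 9, Proposal B 10, Proposal C 4, Proposal D 14. Proposal C eliminated.
Round 2: Proposal A 13, Proposal B 10, Proposal D 14. Proposal B eliminated.
Round 3: Proposal A 23, Proposal D 14. Proposal A has a majority (≥19).

Proposal A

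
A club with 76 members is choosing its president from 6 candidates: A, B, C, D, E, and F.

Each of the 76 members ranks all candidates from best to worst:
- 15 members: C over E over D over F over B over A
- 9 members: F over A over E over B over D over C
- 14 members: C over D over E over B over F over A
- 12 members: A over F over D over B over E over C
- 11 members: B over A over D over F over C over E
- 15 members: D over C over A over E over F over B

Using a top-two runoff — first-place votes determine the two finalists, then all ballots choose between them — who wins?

Round 1 first-place votes: A 12, B 11, C 29, D 15, E 0, F 9. C and D advance.
Runoff: C is ranked above D on 29 ballots, D above C on 47.

D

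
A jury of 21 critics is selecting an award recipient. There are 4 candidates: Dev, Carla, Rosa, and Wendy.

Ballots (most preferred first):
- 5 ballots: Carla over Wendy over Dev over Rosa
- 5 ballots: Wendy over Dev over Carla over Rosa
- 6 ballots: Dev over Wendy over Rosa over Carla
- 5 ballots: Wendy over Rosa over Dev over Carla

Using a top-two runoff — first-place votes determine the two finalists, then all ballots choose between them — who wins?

Wendy

Round 1 first-place votes: Dev 6, Carla 5, Rosa 0, Wendy 10. Wendy and Dev advance.
Runoff: Wendy is ranked above Dev on 15 ballots, Dev above Wendy on 6.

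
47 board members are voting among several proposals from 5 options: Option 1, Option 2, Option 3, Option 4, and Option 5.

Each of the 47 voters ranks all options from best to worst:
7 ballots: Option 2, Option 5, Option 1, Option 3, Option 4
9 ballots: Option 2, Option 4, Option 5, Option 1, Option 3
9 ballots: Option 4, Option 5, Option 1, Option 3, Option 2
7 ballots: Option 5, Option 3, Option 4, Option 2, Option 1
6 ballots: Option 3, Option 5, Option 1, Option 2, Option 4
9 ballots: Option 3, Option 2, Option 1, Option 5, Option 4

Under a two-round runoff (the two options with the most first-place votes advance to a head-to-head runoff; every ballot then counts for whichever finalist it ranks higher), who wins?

Round 1 first-place votes: Option 1 0, Option 2 16, Option 3 15, Option 4 9, Option 5 7. Option 2 and Option 3 advance.
Runoff: Option 2 is ranked above Option 3 on 16 ballots, Option 3 above Option 2 on 31.

Option 3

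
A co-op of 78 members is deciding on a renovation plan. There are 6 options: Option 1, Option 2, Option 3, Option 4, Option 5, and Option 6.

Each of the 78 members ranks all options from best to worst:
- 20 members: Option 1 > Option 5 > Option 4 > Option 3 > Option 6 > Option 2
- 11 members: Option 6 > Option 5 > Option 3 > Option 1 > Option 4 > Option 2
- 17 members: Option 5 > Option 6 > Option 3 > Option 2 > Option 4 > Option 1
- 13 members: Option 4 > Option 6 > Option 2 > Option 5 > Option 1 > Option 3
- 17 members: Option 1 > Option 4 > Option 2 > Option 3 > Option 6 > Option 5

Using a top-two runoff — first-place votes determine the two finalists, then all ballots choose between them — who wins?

Option 5

Round 1 first-place votes: Option 1 37, Option 2 0, Option 3 0, Option 4 13, Option 5 17, Option 6 11. Option 1 and Option 5 advance.
Runoff: Option 1 is ranked above Option 5 on 37 ballots, Option 5 above Option 1 on 41.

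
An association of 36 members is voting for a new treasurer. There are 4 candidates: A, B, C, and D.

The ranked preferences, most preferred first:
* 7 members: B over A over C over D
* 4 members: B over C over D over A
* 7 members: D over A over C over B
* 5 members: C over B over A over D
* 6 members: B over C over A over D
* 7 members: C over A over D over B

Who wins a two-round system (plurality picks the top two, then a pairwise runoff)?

C

Round 1 first-place votes: A 0, B 17, C 12, D 7. B and C advance.
Runoff: B is ranked above C on 17 ballots, C above B on 19.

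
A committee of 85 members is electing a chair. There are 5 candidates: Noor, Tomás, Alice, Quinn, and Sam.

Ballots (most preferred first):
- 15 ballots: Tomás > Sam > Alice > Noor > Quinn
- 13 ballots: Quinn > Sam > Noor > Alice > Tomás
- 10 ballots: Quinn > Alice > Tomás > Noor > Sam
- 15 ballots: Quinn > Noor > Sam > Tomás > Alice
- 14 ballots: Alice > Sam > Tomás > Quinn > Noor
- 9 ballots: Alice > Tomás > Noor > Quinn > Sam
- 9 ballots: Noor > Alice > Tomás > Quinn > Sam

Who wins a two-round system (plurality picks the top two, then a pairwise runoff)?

Round 1 first-place votes: Noor 9, Tomás 15, Alice 23, Quinn 38, Sam 0. Quinn and Alice advance.
Runoff: Quinn is ranked above Alice on 38 ballots, Alice above Quinn on 47.

Alice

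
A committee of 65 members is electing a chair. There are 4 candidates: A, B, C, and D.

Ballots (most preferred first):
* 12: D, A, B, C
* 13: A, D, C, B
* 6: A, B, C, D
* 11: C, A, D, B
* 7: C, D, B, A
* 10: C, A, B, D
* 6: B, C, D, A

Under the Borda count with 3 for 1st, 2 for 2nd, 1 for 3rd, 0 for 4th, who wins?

A: 12×2 + 13×3 + 6×3 + 11×2 + 7×0 + 10×2 + 6×0 = 123
B: 12×1 + 13×0 + 6×2 + 11×0 + 7×1 + 10×1 + 6×3 = 59
C: 12×0 + 13×1 + 6×1 + 11×3 + 7×3 + 10×3 + 6×2 = 115
D: 12×3 + 13×2 + 6×0 + 11×1 + 7×2 + 10×0 + 6×1 = 93

A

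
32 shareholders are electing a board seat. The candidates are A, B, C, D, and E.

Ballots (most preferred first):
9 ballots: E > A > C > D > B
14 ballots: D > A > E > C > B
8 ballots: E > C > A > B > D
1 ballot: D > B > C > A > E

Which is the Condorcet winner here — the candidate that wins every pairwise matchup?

E

E vs A: 17–15
E vs B: 31–1
E vs C: 31–1
E vs D: 17–15
E beats every other candidate.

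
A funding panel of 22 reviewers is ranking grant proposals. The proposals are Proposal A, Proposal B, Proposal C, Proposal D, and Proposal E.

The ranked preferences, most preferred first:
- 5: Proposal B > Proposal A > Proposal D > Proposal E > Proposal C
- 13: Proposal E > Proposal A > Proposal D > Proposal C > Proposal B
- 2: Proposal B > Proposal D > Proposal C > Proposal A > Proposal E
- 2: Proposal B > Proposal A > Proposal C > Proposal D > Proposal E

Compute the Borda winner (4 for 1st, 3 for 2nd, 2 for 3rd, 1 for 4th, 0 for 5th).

Proposal A

Proposal A: 5×3 + 13×3 + 2×1 + 2×3 = 62
Proposal B: 5×4 + 13×0 + 2×4 + 2×4 = 36
Proposal C: 5×0 + 13×1 + 2×2 + 2×2 = 21
Proposal D: 5×2 + 13×2 + 2×3 + 2×1 = 44
Proposal E: 5×1 + 13×4 + 2×0 + 2×0 = 57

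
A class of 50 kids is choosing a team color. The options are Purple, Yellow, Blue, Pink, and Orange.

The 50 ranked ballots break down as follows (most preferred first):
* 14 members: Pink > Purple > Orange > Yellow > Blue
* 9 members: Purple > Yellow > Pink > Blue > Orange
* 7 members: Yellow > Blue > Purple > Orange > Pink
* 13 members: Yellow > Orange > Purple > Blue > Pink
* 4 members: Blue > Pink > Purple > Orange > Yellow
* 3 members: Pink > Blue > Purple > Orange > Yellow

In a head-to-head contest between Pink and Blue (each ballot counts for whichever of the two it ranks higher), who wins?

Pink

Pink is ranked above Blue on 26 ballots; Blue above Pink on 24.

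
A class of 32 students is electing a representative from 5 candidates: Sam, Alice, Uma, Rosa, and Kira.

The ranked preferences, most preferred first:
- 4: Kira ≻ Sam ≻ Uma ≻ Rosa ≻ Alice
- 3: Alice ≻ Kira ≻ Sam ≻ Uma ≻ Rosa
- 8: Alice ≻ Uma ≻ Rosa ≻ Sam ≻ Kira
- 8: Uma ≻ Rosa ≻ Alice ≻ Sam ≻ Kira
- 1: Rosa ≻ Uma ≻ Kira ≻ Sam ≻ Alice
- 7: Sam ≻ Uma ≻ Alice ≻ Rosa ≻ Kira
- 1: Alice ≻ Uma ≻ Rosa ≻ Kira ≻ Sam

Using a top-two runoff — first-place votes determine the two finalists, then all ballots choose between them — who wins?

Uma

Round 1 first-place votes: Sam 7, Alice 12, Uma 8, Rosa 1, Kira 4. Alice and Uma advance.
Runoff: Alice is ranked above Uma on 12 ballots, Uma above Alice on 20.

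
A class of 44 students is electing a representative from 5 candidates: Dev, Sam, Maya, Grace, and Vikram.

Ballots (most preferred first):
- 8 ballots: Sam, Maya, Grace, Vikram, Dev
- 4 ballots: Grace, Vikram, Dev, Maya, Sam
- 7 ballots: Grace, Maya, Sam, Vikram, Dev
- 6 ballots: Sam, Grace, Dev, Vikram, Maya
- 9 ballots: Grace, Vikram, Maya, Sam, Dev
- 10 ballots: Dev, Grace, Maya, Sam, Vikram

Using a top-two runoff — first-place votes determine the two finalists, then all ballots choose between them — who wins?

Round 1 first-place votes: Dev 10, Sam 14, Maya 0, Grace 20, Vikram 0. Grace and Sam advance.
Runoff: Grace is ranked above Sam on 30 ballots, Sam above Grace on 14.

Grace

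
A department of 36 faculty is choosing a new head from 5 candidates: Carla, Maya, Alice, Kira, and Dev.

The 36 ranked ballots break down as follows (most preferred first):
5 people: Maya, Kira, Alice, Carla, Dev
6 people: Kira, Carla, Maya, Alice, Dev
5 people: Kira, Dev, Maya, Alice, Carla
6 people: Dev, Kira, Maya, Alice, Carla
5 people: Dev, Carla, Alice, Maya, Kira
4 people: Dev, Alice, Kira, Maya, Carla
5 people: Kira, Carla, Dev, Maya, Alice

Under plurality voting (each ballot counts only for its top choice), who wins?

First-place votes: Carla 0, Maya 5, Alice 0, Kira 16, Dev 15.

Kira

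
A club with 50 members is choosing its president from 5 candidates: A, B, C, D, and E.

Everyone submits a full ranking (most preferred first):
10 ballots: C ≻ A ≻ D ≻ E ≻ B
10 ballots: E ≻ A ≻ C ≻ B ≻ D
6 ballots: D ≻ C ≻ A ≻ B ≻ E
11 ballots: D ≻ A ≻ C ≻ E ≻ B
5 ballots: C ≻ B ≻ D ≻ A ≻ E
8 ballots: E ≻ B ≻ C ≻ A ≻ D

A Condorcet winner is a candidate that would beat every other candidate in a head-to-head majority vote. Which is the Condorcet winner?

C

C vs A: 29–21
C vs B: 42–8
C vs D: 33–17
C vs E: 32–18
C beats every other candidate.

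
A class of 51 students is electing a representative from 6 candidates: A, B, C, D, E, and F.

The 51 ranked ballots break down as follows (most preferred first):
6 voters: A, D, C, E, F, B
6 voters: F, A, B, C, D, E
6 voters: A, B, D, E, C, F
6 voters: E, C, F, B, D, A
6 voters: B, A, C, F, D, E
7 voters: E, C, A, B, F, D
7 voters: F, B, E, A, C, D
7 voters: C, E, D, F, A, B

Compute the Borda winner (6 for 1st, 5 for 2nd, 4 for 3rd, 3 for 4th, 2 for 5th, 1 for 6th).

A: 6×6 + 6×5 + 6×6 + 6×1 + 6×5 + 7×4 + 7×3 + 7×2 = 201
B: 6×1 + 6×4 + 6×5 + 6×3 + 6×6 + 7×3 + 7×5 + 7×1 = 177
C: 6×4 + 6×3 + 6×2 + 6×5 + 6×4 + 7×5 + 7×2 + 7×6 = 199
D: 6×5 + 6×2 + 6×4 + 6×2 + 6×2 + 7×1 + 7×1 + 7×4 = 132
E: 6×3 + 6×1 + 6×3 + 6×6 + 6×1 + 7×6 + 7×4 + 7×5 = 189
F: 6×2 + 6×6 + 6×1 + 6×4 + 6×3 + 7×2 + 7×6 + 7×3 = 173

A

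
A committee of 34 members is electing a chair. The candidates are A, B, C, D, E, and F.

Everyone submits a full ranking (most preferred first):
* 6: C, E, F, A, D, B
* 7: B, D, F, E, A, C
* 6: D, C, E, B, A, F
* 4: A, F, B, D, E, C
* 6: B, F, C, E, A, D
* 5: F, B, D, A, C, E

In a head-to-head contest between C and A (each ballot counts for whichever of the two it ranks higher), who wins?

C

C is ranked above A on 18 ballots; A above C on 16.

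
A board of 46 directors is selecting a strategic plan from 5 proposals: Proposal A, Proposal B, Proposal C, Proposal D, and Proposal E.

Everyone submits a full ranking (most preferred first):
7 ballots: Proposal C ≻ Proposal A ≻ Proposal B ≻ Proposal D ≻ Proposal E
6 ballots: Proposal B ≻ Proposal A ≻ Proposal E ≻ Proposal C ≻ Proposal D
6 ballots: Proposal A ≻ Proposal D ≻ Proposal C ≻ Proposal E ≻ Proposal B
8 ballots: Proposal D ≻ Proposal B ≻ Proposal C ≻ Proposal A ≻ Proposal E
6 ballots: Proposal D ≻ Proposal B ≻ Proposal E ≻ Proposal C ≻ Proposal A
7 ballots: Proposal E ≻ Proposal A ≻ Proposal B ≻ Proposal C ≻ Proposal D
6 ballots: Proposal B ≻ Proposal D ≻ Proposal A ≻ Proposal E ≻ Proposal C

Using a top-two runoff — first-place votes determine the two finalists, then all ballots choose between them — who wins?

Proposal B

Round 1 first-place votes: Proposal A 6, Proposal B 12, Proposal C 7, Proposal D 14, Proposal E 7. Proposal D and Proposal B advance.
Runoff: Proposal D is ranked above Proposal B on 20 ballots, Proposal B above Proposal D on 26.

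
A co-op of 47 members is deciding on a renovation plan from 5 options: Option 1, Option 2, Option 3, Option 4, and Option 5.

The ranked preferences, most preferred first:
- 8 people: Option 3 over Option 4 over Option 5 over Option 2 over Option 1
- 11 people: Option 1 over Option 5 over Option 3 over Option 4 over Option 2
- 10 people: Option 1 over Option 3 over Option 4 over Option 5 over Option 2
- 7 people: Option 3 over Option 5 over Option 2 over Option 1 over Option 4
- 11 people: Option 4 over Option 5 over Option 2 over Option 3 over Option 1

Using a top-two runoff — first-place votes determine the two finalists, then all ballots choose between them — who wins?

Round 1 first-place votes: Option 1 21, Option 2 0, Option 3 15, Option 4 11, Option 5 0. Option 1 and Option 3 advance.
Runoff: Option 1 is ranked above Option 3 on 21 ballots, Option 3 above Option 1 on 26.

Option 3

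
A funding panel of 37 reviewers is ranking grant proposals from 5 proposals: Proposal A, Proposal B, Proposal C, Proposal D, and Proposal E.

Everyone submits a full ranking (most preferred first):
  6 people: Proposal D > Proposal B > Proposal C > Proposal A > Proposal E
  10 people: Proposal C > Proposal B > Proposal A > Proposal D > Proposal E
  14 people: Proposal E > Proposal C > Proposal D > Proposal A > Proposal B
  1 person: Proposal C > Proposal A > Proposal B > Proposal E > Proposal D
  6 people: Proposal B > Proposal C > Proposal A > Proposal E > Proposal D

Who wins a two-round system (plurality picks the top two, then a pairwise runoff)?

Proposal C

Round 1 first-place votes: Proposal A 0, Proposal B 6, Proposal C 11, Proposal D 6, Proposal E 14. Proposal E and Proposal C advance.
Runoff: Proposal E is ranked above Proposal C on 14 ballots, Proposal C above Proposal E on 23.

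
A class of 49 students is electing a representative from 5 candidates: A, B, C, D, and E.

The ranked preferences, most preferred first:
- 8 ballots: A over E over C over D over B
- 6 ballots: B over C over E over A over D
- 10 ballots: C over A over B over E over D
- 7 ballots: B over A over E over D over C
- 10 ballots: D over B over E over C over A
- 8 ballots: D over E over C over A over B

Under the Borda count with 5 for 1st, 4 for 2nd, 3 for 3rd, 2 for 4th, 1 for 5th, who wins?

E

A: 8×5 + 6×2 + 10×4 + 7×4 + 10×1 + 8×2 = 146
B: 8×1 + 6×5 + 10×3 + 7×5 + 10×4 + 8×1 = 151
C: 8×3 + 6×4 + 10×5 + 7×1 + 10×2 + 8×3 = 149
D: 8×2 + 6×1 + 10×1 + 7×2 + 10×5 + 8×5 = 136
E: 8×4 + 6×3 + 10×2 + 7×3 + 10×3 + 8×4 = 153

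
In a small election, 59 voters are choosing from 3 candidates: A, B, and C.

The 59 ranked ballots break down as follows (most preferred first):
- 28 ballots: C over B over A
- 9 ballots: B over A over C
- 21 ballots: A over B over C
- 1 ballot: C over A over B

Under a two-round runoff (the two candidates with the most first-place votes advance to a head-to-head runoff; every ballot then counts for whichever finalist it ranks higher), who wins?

Round 1 first-place votes: A 21, B 9, C 29. C and A advance.
Runoff: C is ranked above A on 29 ballots, A above C on 30.

A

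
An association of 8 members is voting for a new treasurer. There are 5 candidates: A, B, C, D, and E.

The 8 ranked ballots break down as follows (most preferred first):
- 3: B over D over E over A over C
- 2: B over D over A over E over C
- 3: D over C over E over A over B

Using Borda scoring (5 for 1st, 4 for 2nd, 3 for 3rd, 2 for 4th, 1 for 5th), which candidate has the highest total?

D

A: 3×2 + 2×3 + 3×2 = 18
B: 3×5 + 2×5 + 3×1 = 28
C: 3×1 + 2×1 + 3×4 = 17
D: 3×4 + 2×4 + 3×5 = 35
E: 3×3 + 2×2 + 3×3 = 22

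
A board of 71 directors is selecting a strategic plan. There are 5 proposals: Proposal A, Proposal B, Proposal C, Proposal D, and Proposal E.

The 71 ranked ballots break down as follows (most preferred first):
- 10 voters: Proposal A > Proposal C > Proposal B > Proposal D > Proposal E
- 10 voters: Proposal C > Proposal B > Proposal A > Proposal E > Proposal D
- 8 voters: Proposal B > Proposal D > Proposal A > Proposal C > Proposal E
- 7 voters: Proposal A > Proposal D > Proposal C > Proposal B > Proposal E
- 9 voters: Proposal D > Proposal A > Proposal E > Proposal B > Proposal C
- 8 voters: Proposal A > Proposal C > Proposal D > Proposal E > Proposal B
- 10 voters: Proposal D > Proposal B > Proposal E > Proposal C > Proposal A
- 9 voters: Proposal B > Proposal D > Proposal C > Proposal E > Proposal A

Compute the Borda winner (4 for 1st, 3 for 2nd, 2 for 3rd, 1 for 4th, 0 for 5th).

Proposal A: 10×4 + 10×2 + 8×2 + 7×4 + 9×3 + 8×4 + 10×0 + 9×0 = 163
Proposal B: 10×2 + 10×3 + 8×4 + 7×1 + 9×1 + 8×0 + 10×3 + 9×4 = 164
Proposal C: 10×3 + 10×4 + 8×1 + 7×2 + 9×0 + 8×3 + 10×1 + 9×2 = 144
Proposal D: 10×1 + 10×0 + 8×3 + 7×3 + 9×4 + 8×2 + 10×4 + 9×3 = 174
Proposal E: 10×0 + 10×1 + 8×0 + 7×0 + 9×2 + 8×1 + 10×2 + 9×1 = 65

Proposal D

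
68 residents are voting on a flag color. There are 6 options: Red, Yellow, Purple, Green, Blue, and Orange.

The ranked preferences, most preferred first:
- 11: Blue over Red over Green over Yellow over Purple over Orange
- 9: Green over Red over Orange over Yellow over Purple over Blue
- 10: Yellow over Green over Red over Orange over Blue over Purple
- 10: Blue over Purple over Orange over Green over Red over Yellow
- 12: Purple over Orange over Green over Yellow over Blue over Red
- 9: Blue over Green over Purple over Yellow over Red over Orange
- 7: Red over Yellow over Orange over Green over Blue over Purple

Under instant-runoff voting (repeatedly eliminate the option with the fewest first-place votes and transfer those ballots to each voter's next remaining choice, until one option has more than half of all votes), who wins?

Yellow

Round 1: Red 7, Yellow 10, Purple 12, Green 9, Blue 30, Orange 0. Orange eliminated.
Round 2: Red 7, Yellow 10, Purple 12, Green 9, Blue 30. Red eliminated.
Round 3: Yellow 17, Purple 12, Green 9, Blue 30. Green eliminated.
Round 4: Yellow 26, Purple 12, Blue 30. Purple eliminated.
Round 5: Yellow 38, Blue 30. Yellow has a majority (≥35).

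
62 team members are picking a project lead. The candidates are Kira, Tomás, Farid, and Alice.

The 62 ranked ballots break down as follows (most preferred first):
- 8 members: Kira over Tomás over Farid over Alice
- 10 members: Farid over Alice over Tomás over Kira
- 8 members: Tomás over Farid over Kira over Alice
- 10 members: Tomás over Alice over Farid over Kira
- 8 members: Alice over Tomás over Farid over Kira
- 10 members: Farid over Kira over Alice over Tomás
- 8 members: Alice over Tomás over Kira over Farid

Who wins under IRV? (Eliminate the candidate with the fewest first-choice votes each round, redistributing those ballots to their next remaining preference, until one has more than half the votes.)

Tomás

Round 1: Kira 8, Tomás 18, Farid 20, Alice 16. Kira eliminated.
Round 2: Tomás 26, Farid 20, Alice 16. Alice eliminated.
Round 3: Tomás 42, Farid 20. Tomás has a majority (≥32).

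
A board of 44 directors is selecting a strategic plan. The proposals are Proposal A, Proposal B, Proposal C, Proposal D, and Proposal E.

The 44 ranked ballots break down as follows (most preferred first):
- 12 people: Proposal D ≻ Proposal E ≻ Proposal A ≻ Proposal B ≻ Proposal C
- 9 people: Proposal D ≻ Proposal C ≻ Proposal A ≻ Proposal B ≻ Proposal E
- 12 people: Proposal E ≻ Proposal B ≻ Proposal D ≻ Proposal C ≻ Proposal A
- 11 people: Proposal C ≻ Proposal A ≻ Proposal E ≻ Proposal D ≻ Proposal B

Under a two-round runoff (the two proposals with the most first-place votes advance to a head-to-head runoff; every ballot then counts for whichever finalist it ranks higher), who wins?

Proposal E

Round 1 first-place votes: Proposal A 0, Proposal B 0, Proposal C 11, Proposal D 21, Proposal E 12. Proposal D and Proposal E advance.
Runoff: Proposal D is ranked above Proposal E on 21 ballots, Proposal E above Proposal D on 23.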